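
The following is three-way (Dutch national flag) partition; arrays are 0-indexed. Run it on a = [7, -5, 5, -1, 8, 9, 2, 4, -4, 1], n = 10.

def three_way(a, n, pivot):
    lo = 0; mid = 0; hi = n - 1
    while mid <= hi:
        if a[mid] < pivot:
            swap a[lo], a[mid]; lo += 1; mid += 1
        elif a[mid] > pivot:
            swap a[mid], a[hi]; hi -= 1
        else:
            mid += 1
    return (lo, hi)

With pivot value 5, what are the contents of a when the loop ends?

[1, -5, -1, -4, 4, 2, 5, 9, 8, 7]

lo=0 mid=0 hi=9
7>5: swap(0,9), hi=8 ⇒ [1, -5, 5, -1, 8, 9, 2, 4, -4, 7]
1<5: swap(0,0), lo=1 mid=1 ⇒ [1, -5, 5, -1, 8, 9, 2, 4, -4, 7]
-5<5: swap(1,1), lo=2 mid=2 ⇒ [1, -5, 5, -1, 8, 9, 2, 4, -4, 7]
5=5: mid=3
-1<5: swap(2,3), lo=3 mid=4 ⇒ [1, -5, -1, 5, 8, 9, 2, 4, -4, 7]
8>5: swap(4,8), hi=7 ⇒ [1, -5, -1, 5, -4, 9, 2, 4, 8, 7]
-4<5: swap(3,4), lo=4 mid=5 ⇒ [1, -5, -1, -4, 5, 9, 2, 4, 8, 7]
9>5: swap(5,7), hi=6 ⇒ [1, -5, -1, -4, 5, 4, 2, 9, 8, 7]
4<5: swap(4,5), lo=5 mid=6 ⇒ [1, -5, -1, -4, 4, 5, 2, 9, 8, 7]
2<5: swap(5,6), lo=6 mid=7 ⇒ [1, -5, -1, -4, 4, 2, 5, 9, 8, 7]
done. lo=6 hi=6; a=[1, -5, -1, -4, 4, 2, 5, 9, 8, 7]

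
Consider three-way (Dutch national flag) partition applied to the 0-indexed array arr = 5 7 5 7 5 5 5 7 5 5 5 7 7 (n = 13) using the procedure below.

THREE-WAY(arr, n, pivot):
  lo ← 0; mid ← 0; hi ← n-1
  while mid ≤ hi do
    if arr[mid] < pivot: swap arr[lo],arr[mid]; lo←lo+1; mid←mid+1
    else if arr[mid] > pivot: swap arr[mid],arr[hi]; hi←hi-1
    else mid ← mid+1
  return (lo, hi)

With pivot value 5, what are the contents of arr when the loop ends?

pivot = 5; lo=0, mid=0, hi=12
arr[mid]=5=5: mid=1
arr[mid]=7>5: swap arr[1],arr[12]; hi=11 → 5 7 5 7 5 5 5 7 5 5 5 7 7
arr[mid]=7>5: swap arr[1],arr[11]; hi=10 → 5 7 5 7 5 5 5 7 5 5 5 7 7
arr[mid]=7>5: swap arr[1],arr[10]; hi=9 → 5 5 5 7 5 5 5 7 5 5 7 7 7
arr[mid]=5=5: mid=2
arr[mid]=5=5: mid=3
arr[mid]=7>5: swap arr[3],arr[9]; hi=8 → 5 5 5 5 5 5 5 7 5 7 7 7 7
arr[mid]=5=5: mid=4
arr[mid]=5=5: mid=5
arr[mid]=5=5: mid=6
arr[mid]=5=5: mid=7
arr[mid]=7>5: swap arr[7],arr[8]; hi=7 → 5 5 5 5 5 5 5 5 7 7 7 7 7
arr[mid]=5=5: mid=8
end: lo=0, hi=7; arr = 5 5 5 5 5 5 5 5 7 7 7 7 7

5 5 5 5 5 5 5 5 7 7 7 7 7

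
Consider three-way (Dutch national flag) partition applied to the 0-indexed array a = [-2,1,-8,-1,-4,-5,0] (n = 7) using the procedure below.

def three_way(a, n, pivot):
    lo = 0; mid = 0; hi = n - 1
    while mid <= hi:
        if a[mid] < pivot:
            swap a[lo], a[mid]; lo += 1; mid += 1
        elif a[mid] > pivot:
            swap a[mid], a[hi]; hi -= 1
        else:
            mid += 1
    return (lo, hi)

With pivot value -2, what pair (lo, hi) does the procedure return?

(3, 3)

pivot = -2; lo=0, mid=0, hi=6
a[mid]=-2=-2: mid=1
a[mid]=1>-2: swap a[1],a[6]; hi=5 → [-2,0,-8,-1,-4,-5,1]
a[mid]=0>-2: swap a[1],a[5]; hi=4 → [-2,-5,-8,-1,-4,0,1]
a[mid]=-5<-2: swap a[0],a[1]; lo=1,mid=2 → [-5,-2,-8,-1,-4,0,1]
a[mid]=-8<-2: swap a[1],a[2]; lo=2,mid=3 → [-5,-8,-2,-1,-4,0,1]
a[mid]=-1>-2: swap a[3],a[4]; hi=3 → [-5,-8,-2,-4,-1,0,1]
a[mid]=-4<-2: swap a[2],a[3]; lo=3,mid=4 → [-5,-8,-4,-2,-1,0,1]
end: lo=3, hi=3; a = [-5,-8,-4,-2,-1,0,1]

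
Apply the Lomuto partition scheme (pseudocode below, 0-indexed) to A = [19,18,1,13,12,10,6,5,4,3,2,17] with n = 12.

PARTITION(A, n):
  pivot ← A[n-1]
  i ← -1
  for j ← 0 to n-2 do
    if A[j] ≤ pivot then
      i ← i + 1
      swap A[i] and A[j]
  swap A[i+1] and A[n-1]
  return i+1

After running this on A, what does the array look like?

[1,13,12,10,6,5,4,3,2,17,19,18]

pivot=17, i=-1
j=0: 19>17, skip
j=1: 18>17, skip
j=2: 1≤17, i=0, swap(0,2) ⇒ [1,18,19,13,12,10,6,5,4,3,2,17]
j=3: 13≤17, i=1, swap(1,3) ⇒ [1,13,19,18,12,10,6,5,4,3,2,17]
j=4: 12≤17, i=2, swap(2,4) ⇒ [1,13,12,18,19,10,6,5,4,3,2,17]
j=5: 10≤17, i=3, swap(3,5) ⇒ [1,13,12,10,19,18,6,5,4,3,2,17]
j=6: 6≤17, i=4, swap(4,6) ⇒ [1,13,12,10,6,18,19,5,4,3,2,17]
j=7: 5≤17, i=5, swap(5,7) ⇒ [1,13,12,10,6,5,19,18,4,3,2,17]
j=8: 4≤17, i=6, swap(6,8) ⇒ [1,13,12,10,6,5,4,18,19,3,2,17]
j=9: 3≤17, i=7, swap(7,9) ⇒ [1,13,12,10,6,5,4,3,19,18,2,17]
j=10: 2≤17, i=8, swap(8,10) ⇒ [1,13,12,10,6,5,4,3,2,18,19,17]
swap(9,11) ⇒ [1,13,12,10,6,5,4,3,2,17,19,18]; return 9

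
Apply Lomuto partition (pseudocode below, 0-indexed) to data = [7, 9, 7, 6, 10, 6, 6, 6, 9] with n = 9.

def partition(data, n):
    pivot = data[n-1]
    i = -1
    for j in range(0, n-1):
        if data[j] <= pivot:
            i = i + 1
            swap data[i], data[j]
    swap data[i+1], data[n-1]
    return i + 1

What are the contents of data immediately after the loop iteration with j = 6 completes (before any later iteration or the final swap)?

pivot=9, i=-1
j=0: 7≤9, i=0, swap(0,0) ⇒ [7, 9, 7, 6, 10, 6, 6, 6, 9]
j=1: 9≤9, i=1, swap(1,1) ⇒ [7, 9, 7, 6, 10, 6, 6, 6, 9]
j=2: 7≤9, i=2, swap(2,2) ⇒ [7, 9, 7, 6, 10, 6, 6, 6, 9]
j=3: 6≤9, i=3, swap(3,3) ⇒ [7, 9, 7, 6, 10, 6, 6, 6, 9]
j=4: 10>9, skip
j=5: 6≤9, i=4, swap(4,5) ⇒ [7, 9, 7, 6, 6, 10, 6, 6, 9]
j=6: 6≤9, i=5, swap(5,6) ⇒ [7, 9, 7, 6, 6, 6, 10, 6, 9]
(after j=6) data = [7, 9, 7, 6, 6, 6, 10, 6, 9]

[7, 9, 7, 6, 6, 6, 10, 6, 9]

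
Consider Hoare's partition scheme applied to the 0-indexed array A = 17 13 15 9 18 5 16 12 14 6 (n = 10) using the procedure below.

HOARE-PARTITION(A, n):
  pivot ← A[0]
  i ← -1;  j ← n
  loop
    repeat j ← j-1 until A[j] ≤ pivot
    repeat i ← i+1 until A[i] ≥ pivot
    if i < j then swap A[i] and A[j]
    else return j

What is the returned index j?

7

pivot=17
j stops at 9 (6), i stops at 0 (17); swap ⇒ 6 13 15 9 18 5 16 12 14 17
j stops at 8 (14), i stops at 4 (18); swap ⇒ 6 13 15 9 14 5 16 12 18 17
j stops at 7, i stops at 8; i≥j ⇒ return 7. A=6 13 15 9 14 5 16 12 18 17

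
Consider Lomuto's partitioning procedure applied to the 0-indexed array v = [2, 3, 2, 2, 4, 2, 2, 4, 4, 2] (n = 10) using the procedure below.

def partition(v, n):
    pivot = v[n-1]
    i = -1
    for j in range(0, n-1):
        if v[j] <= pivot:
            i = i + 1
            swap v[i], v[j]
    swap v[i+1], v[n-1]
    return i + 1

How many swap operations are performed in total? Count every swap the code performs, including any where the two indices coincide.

6

pivot = v[9] = 2; i = -1
j=0: v[0]=2 ≤ 2 → i=0, swap v[0],v[0] (no change) → [2, 3, 2, 2, 4, 2, 2, 4, 4, 2]
j=1: v[1]=3 > 2 → no swap
j=2: v[2]=2 ≤ 2 → i=1, swap v[1],v[2] → [2, 2, 3, 2, 4, 2, 2, 4, 4, 2]
j=3: v[3]=2 ≤ 2 → i=2, swap v[2],v[3] → [2, 2, 2, 3, 4, 2, 2, 4, 4, 2]
j=4: v[4]=4 > 2 → no swap
j=5: v[5]=2 ≤ 2 → i=3, swap v[3],v[5] → [2, 2, 2, 2, 4, 3, 2, 4, 4, 2]
j=6: v[6]=2 ≤ 2 → i=4, swap v[4],v[6] → [2, 2, 2, 2, 2, 3, 4, 4, 4, 2]
j=7: v[7]=4 > 2 → no swap
j=8: v[8]=4 > 2 → no swap
final swap v[5],v[9] → [2, 2, 2, 2, 2, 2, 4, 4, 4, 3]; return 5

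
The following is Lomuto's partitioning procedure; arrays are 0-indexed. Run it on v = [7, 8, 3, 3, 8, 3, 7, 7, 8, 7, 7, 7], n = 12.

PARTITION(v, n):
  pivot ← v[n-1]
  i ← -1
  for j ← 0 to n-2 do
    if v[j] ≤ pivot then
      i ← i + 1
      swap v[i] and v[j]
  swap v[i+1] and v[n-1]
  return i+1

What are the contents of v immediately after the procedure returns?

[7, 3, 3, 3, 7, 7, 7, 7, 7, 8, 8, 8]

pivot = v[11] = 7; i = -1
j=0: v[0]=7 ≤ 7 → i=0, swap v[0],v[0] (no change) → [7, 8, 3, 3, 8, 3, 7, 7, 8, 7, 7, 7]
j=1: v[1]=8 > 7 → no swap
j=2: v[2]=3 ≤ 7 → i=1, swap v[1],v[2] → [7, 3, 8, 3, 8, 3, 7, 7, 8, 7, 7, 7]
j=3: v[3]=3 ≤ 7 → i=2, swap v[2],v[3] → [7, 3, 3, 8, 8, 3, 7, 7, 8, 7, 7, 7]
j=4: v[4]=8 > 7 → no swap
j=5: v[5]=3 ≤ 7 → i=3, swap v[3],v[5] → [7, 3, 3, 3, 8, 8, 7, 7, 8, 7, 7, 7]
j=6: v[6]=7 ≤ 7 → i=4, swap v[4],v[6] → [7, 3, 3, 3, 7, 8, 8, 7, 8, 7, 7, 7]
j=7: v[7]=7 ≤ 7 → i=5, swap v[5],v[7] → [7, 3, 3, 3, 7, 7, 8, 8, 8, 7, 7, 7]
j=8: v[8]=8 > 7 → no swap
j=9: v[9]=7 ≤ 7 → i=6, swap v[6],v[9] → [7, 3, 3, 3, 7, 7, 7, 8, 8, 8, 7, 7]
j=10: v[10]=7 ≤ 7 → i=7, swap v[7],v[10] → [7, 3, 3, 3, 7, 7, 7, 7, 8, 8, 8, 7]
final swap v[8],v[11] → [7, 3, 3, 3, 7, 7, 7, 7, 7, 8, 8, 8]; return 8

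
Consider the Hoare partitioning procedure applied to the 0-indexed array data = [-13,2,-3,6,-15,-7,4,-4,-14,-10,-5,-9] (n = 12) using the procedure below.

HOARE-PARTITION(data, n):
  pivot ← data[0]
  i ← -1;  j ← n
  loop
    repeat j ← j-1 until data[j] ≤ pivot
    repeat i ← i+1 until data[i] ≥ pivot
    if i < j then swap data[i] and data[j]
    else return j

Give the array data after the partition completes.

[-14,-15,-3,6,2,-7,4,-4,-13,-10,-5,-9]

pivot = data[0] = -13; i = -1, j = 12
j→8 (data[8]=-14≤-13), i→0 (data[0]=-13≥-13); i<j, swap → [-14,2,-3,6,-15,-7,4,-4,-13,-10,-5,-9]
j→4 (data[4]=-15≤-13), i→1 (data[1]=2≥-13); i<j, swap → [-14,-15,-3,6,2,-7,4,-4,-13,-10,-5,-9]
j→1, i→2; i≥j, return j=1. data = [-14,-15,-3,6,2,-7,4,-4,-13,-10,-5,-9]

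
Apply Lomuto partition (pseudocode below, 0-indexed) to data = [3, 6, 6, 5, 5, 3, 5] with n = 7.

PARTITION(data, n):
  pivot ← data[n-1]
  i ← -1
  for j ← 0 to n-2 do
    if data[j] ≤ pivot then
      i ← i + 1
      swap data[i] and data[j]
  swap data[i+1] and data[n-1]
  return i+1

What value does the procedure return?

pivot=5, i=-1
j=0: 3≤5, i=0, swap(0,0) ⇒ [3, 6, 6, 5, 5, 3, 5]
j=1: 6>5, skip
j=2: 6>5, skip
j=3: 5≤5, i=1, swap(1,3) ⇒ [3, 5, 6, 6, 5, 3, 5]
j=4: 5≤5, i=2, swap(2,4) ⇒ [3, 5, 5, 6, 6, 3, 5]
j=5: 3≤5, i=3, swap(3,5) ⇒ [3, 5, 5, 3, 6, 6, 5]
swap(4,6) ⇒ [3, 5, 5, 3, 5, 6, 6]; return 4

4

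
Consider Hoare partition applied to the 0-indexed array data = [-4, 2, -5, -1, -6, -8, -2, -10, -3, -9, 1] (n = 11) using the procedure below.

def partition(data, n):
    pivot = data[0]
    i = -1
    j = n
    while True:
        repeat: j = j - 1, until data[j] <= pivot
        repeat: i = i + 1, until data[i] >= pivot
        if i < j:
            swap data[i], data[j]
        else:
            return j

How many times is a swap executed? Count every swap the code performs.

pivot=-4
j stops at 9 (-9), i stops at 0 (-4); swap ⇒ [-9, 2, -5, -1, -6, -8, -2, -10, -3, -4, 1]
j stops at 7 (-10), i stops at 1 (2); swap ⇒ [-9, -10, -5, -1, -6, -8, -2, 2, -3, -4, 1]
j stops at 5 (-8), i stops at 3 (-1); swap ⇒ [-9, -10, -5, -8, -6, -1, -2, 2, -3, -4, 1]
j stops at 4, i stops at 5; i≥j ⇒ return 4. data=[-9, -10, -5, -8, -6, -1, -2, 2, -3, -4, 1]

3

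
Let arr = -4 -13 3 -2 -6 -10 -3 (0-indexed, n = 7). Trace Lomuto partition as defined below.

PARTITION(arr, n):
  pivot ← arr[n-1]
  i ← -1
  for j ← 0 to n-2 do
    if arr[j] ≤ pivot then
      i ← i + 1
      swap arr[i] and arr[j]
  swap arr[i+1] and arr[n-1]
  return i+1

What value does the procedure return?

pivot = arr[6] = -3; i = -1
j=0: arr[0]=-4 ≤ -3 → i=0, swap arr[0],arr[0] (no change) → -4 -13 3 -2 -6 -10 -3
j=1: arr[1]=-13 ≤ -3 → i=1, swap arr[1],arr[1] (no change) → -4 -13 3 -2 -6 -10 -3
j=2: arr[2]=3 > -3 → no swap
j=3: arr[3]=-2 > -3 → no swap
j=4: arr[4]=-6 ≤ -3 → i=2, swap arr[2],arr[4] → -4 -13 -6 -2 3 -10 -3
j=5: arr[5]=-10 ≤ -3 → i=3, swap arr[3],arr[5] → -4 -13 -6 -10 3 -2 -3
final swap arr[4],arr[6] → -4 -13 -6 -10 -3 -2 3; return 4

4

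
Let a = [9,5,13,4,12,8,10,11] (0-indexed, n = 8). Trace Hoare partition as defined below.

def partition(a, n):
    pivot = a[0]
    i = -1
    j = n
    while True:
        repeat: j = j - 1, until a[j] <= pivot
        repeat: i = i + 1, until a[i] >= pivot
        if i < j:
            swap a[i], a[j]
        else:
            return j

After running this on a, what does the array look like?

pivot=9
j stops at 5 (8), i stops at 0 (9); swap ⇒ [8,5,13,4,12,9,10,11]
j stops at 3 (4), i stops at 2 (13); swap ⇒ [8,5,4,13,12,9,10,11]
j stops at 2, i stops at 3; i≥j ⇒ return 2. a=[8,5,4,13,12,9,10,11]

[8,5,4,13,12,9,10,11]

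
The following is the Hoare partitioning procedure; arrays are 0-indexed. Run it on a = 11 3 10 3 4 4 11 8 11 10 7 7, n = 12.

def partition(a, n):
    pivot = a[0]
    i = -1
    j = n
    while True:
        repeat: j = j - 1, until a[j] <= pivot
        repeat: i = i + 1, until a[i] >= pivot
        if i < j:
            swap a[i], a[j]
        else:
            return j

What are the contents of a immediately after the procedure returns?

pivot=11
j stops at 11 (7), i stops at 0 (11); swap ⇒ 7 3 10 3 4 4 11 8 11 10 7 11
j stops at 10 (7), i stops at 6 (11); swap ⇒ 7 3 10 3 4 4 7 8 11 10 11 11
j stops at 9 (10), i stops at 8 (11); swap ⇒ 7 3 10 3 4 4 7 8 10 11 11 11
j stops at 8, i stops at 9; i≥j ⇒ return 8. a=7 3 10 3 4 4 7 8 10 11 11 11

7 3 10 3 4 4 7 8 10 11 11 11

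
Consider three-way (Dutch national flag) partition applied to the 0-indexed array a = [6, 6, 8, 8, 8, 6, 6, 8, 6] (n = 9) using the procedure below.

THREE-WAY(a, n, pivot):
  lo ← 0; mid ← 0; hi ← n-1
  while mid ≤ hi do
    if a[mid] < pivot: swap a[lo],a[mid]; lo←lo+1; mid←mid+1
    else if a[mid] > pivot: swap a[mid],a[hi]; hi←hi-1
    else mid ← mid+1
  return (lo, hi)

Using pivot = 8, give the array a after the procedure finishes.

[6, 6, 6, 6, 6, 8, 8, 8, 8]

pivot = 8; lo=0, mid=0, hi=8
a[mid]=6<8: swap a[0],a[0]; lo=1,mid=1 → [6, 6, 8, 8, 8, 6, 6, 8, 6]
a[mid]=6<8: swap a[1],a[1]; lo=2,mid=2 → [6, 6, 8, 8, 8, 6, 6, 8, 6]
a[mid]=8=8: mid=3
a[mid]=8=8: mid=4
a[mid]=8=8: mid=5
a[mid]=6<8: swap a[2],a[5]; lo=3,mid=6 → [6, 6, 6, 8, 8, 8, 6, 8, 6]
a[mid]=6<8: swap a[3],a[6]; lo=4,mid=7 → [6, 6, 6, 6, 8, 8, 8, 8, 6]
a[mid]=8=8: mid=8
a[mid]=6<8: swap a[4],a[8]; lo=5,mid=9 → [6, 6, 6, 6, 6, 8, 8, 8, 8]
end: lo=5, hi=8; a = [6, 6, 6, 6, 6, 8, 8, 8, 8]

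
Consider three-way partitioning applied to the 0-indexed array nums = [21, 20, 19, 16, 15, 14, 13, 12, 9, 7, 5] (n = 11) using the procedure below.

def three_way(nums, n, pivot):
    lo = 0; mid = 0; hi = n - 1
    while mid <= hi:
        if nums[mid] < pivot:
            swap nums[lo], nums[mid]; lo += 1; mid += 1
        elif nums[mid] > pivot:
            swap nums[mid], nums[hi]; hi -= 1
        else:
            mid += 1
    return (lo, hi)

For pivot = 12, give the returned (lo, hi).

lo=0 mid=0 hi=10
21>12: swap(0,10), hi=9 ⇒ [5, 20, 19, 16, 15, 14, 13, 12, 9, 7, 21]
5<12: swap(0,0), lo=1 mid=1 ⇒ [5, 20, 19, 16, 15, 14, 13, 12, 9, 7, 21]
20>12: swap(1,9), hi=8 ⇒ [5, 7, 19, 16, 15, 14, 13, 12, 9, 20, 21]
7<12: swap(1,1), lo=2 mid=2 ⇒ [5, 7, 19, 16, 15, 14, 13, 12, 9, 20, 21]
19>12: swap(2,8), hi=7 ⇒ [5, 7, 9, 16, 15, 14, 13, 12, 19, 20, 21]
9<12: swap(2,2), lo=3 mid=3 ⇒ [5, 7, 9, 16, 15, 14, 13, 12, 19, 20, 21]
16>12: swap(3,7), hi=6 ⇒ [5, 7, 9, 12, 15, 14, 13, 16, 19, 20, 21]
12=12: mid=4
15>12: swap(4,6), hi=5 ⇒ [5, 7, 9, 12, 13, 14, 15, 16, 19, 20, 21]
13>12: swap(4,5), hi=4 ⇒ [5, 7, 9, 12, 14, 13, 15, 16, 19, 20, 21]
14>12: swap(4,4), hi=3 ⇒ [5, 7, 9, 12, 14, 13, 15, 16, 19, 20, 21]
done. lo=3 hi=3; nums=[5, 7, 9, 12, 14, 13, 15, 16, 19, 20, 21]

(3, 3)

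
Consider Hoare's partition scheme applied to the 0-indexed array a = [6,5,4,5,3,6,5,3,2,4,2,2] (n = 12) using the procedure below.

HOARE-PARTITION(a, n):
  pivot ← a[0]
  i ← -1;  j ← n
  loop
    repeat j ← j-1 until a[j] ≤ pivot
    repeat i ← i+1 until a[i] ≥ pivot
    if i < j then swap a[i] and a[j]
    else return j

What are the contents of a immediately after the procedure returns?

[2,5,4,5,3,2,5,3,2,4,6,6]

pivot=6
j stops at 11 (2), i stops at 0 (6); swap ⇒ [2,5,4,5,3,6,5,3,2,4,2,6]
j stops at 10 (2), i stops at 5 (6); swap ⇒ [2,5,4,5,3,2,5,3,2,4,6,6]
j stops at 9, i stops at 10; i≥j ⇒ return 9. a=[2,5,4,5,3,2,5,3,2,4,6,6]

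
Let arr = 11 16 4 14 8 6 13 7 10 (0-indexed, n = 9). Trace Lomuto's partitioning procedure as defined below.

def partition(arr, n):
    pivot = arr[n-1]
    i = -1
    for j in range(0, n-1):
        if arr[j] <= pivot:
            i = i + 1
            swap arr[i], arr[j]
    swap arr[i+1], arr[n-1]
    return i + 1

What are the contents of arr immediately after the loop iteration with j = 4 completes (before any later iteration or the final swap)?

pivot=10, i=-1
j=0: 11>10, skip
j=1: 16>10, skip
j=2: 4≤10, i=0, swap(0,2) ⇒ 4 16 11 14 8 6 13 7 10
j=3: 14>10, skip
j=4: 8≤10, i=1, swap(1,4) ⇒ 4 8 11 14 16 6 13 7 10
(after j=4) arr = 4 8 11 14 16 6 13 7 10

4 8 11 14 16 6 13 7 10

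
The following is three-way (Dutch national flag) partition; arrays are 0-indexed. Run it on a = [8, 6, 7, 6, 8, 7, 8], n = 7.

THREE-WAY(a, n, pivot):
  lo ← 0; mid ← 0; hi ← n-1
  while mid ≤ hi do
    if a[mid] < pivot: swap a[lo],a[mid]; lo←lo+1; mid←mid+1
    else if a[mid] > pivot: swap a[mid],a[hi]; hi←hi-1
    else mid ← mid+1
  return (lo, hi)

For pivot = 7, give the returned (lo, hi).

(2, 3)

pivot = 7; lo=0, mid=0, hi=6
a[mid]=8>7: swap a[0],a[6]; hi=5 → [8, 6, 7, 6, 8, 7, 8]
a[mid]=8>7: swap a[0],a[5]; hi=4 → [7, 6, 7, 6, 8, 8, 8]
a[mid]=7=7: mid=1
a[mid]=6<7: swap a[0],a[1]; lo=1,mid=2 → [6, 7, 7, 6, 8, 8, 8]
a[mid]=7=7: mid=3
a[mid]=6<7: swap a[1],a[3]; lo=2,mid=4 → [6, 6, 7, 7, 8, 8, 8]
a[mid]=8>7: swap a[4],a[4]; hi=3 → [6, 6, 7, 7, 8, 8, 8]
end: lo=2, hi=3; a = [6, 6, 7, 7, 8, 8, 8]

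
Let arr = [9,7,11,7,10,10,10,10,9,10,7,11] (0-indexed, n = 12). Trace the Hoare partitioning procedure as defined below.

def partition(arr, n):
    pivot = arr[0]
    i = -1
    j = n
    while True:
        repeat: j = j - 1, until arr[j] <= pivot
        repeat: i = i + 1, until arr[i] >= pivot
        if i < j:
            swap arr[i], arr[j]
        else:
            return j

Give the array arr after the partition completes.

pivot=9
j stops at 10 (7), i stops at 0 (9); swap ⇒ [7,7,11,7,10,10,10,10,9,10,9,11]
j stops at 8 (9), i stops at 2 (11); swap ⇒ [7,7,9,7,10,10,10,10,11,10,9,11]
j stops at 3, i stops at 4; i≥j ⇒ return 3. arr=[7,7,9,7,10,10,10,10,11,10,9,11]

[7,7,9,7,10,10,10,10,11,10,9,11]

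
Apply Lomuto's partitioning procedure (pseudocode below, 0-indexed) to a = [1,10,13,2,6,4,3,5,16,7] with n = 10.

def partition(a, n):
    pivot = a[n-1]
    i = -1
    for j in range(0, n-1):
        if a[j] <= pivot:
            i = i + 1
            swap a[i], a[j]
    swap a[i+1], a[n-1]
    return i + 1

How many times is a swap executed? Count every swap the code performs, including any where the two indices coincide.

7

pivot = a[9] = 7; i = -1
j=0: a[0]=1 ≤ 7 → i=0, swap a[0],a[0] (no change) → [1,10,13,2,6,4,3,5,16,7]
j=1: a[1]=10 > 7 → no swap
j=2: a[2]=13 > 7 → no swap
j=3: a[3]=2 ≤ 7 → i=1, swap a[1],a[3] → [1,2,13,10,6,4,3,5,16,7]
j=4: a[4]=6 ≤ 7 → i=2, swap a[2],a[4] → [1,2,6,10,13,4,3,5,16,7]
j=5: a[5]=4 ≤ 7 → i=3, swap a[3],a[5] → [1,2,6,4,13,10,3,5,16,7]
j=6: a[6]=3 ≤ 7 → i=4, swap a[4],a[6] → [1,2,6,4,3,10,13,5,16,7]
j=7: a[7]=5 ≤ 7 → i=5, swap a[5],a[7] → [1,2,6,4,3,5,13,10,16,7]
j=8: a[8]=16 > 7 → no swap
final swap a[6],a[9] → [1,2,6,4,3,5,7,10,16,13]; return 6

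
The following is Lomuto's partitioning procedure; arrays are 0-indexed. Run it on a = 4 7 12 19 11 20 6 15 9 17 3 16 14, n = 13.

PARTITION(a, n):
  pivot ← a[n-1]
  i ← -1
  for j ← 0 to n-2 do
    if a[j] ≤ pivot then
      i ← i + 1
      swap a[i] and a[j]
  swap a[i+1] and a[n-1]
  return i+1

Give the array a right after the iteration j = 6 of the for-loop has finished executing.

4 7 12 11 6 20 19 15 9 17 3 16 14

pivot = a[12] = 14; i = -1
j=0: a[0]=4 ≤ 14 → i=0, swap a[0],a[0] (no change) → 4 7 12 19 11 20 6 15 9 17 3 16 14
j=1: a[1]=7 ≤ 14 → i=1, swap a[1],a[1] (no change) → 4 7 12 19 11 20 6 15 9 17 3 16 14
j=2: a[2]=12 ≤ 14 → i=2, swap a[2],a[2] (no change) → 4 7 12 19 11 20 6 15 9 17 3 16 14
j=3: a[3]=19 > 14 → no swap
j=4: a[4]=11 ≤ 14 → i=3, swap a[3],a[4] → 4 7 12 11 19 20 6 15 9 17 3 16 14
j=5: a[5]=20 > 14 → no swap
j=6: a[6]=6 ≤ 14 → i=4, swap a[4],a[6] → 4 7 12 11 6 20 19 15 9 17 3 16 14
(after j=6) a = 4 7 12 11 6 20 19 15 9 17 3 16 14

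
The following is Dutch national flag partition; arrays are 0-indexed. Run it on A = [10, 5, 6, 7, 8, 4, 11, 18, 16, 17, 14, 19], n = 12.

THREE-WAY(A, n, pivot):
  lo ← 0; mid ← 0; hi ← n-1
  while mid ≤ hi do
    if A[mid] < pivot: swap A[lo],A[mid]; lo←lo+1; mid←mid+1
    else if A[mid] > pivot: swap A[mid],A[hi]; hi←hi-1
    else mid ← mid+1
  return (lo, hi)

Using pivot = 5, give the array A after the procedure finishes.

[4, 5, 7, 8, 6, 11, 18, 16, 17, 14, 19, 10]

lo=0 mid=0 hi=11
10>5: swap(0,11), hi=10 ⇒ [19, 5, 6, 7, 8, 4, 11, 18, 16, 17, 14, 10]
19>5: swap(0,10), hi=9 ⇒ [14, 5, 6, 7, 8, 4, 11, 18, 16, 17, 19, 10]
14>5: swap(0,9), hi=8 ⇒ [17, 5, 6, 7, 8, 4, 11, 18, 16, 14, 19, 10]
17>5: swap(0,8), hi=7 ⇒ [16, 5, 6, 7, 8, 4, 11, 18, 17, 14, 19, 10]
16>5: swap(0,7), hi=6 ⇒ [18, 5, 6, 7, 8, 4, 11, 16, 17, 14, 19, 10]
18>5: swap(0,6), hi=5 ⇒ [11, 5, 6, 7, 8, 4, 18, 16, 17, 14, 19, 10]
11>5: swap(0,5), hi=4 ⇒ [4, 5, 6, 7, 8, 11, 18, 16, 17, 14, 19, 10]
4<5: swap(0,0), lo=1 mid=1 ⇒ [4, 5, 6, 7, 8, 11, 18, 16, 17, 14, 19, 10]
5=5: mid=2
6>5: swap(2,4), hi=3 ⇒ [4, 5, 8, 7, 6, 11, 18, 16, 17, 14, 19, 10]
8>5: swap(2,3), hi=2 ⇒ [4, 5, 7, 8, 6, 11, 18, 16, 17, 14, 19, 10]
7>5: swap(2,2), hi=1 ⇒ [4, 5, 7, 8, 6, 11, 18, 16, 17, 14, 19, 10]
done. lo=1 hi=1; A=[4, 5, 7, 8, 6, 11, 18, 16, 17, 14, 19, 10]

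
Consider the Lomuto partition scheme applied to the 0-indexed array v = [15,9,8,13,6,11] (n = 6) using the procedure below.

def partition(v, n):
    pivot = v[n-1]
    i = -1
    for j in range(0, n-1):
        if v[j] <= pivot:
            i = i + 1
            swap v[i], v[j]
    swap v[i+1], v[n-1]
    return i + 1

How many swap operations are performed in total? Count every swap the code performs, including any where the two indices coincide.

4

pivot = v[5] = 11; i = -1
j=0: v[0]=15 > 11 → no swap
j=1: v[1]=9 ≤ 11 → i=0, swap v[0],v[1] → [9,15,8,13,6,11]
j=2: v[2]=8 ≤ 11 → i=1, swap v[1],v[2] → [9,8,15,13,6,11]
j=3: v[3]=13 > 11 → no swap
j=4: v[4]=6 ≤ 11 → i=2, swap v[2],v[4] → [9,8,6,13,15,11]
final swap v[3],v[5] → [9,8,6,11,15,13]; return 3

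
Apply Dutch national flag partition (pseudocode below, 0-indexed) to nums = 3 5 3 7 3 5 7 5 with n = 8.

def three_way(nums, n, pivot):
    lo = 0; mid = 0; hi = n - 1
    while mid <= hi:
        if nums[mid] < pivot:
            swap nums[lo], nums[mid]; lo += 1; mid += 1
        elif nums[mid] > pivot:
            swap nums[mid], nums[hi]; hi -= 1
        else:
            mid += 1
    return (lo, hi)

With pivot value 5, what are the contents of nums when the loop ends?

pivot = 5; lo=0, mid=0, hi=7
nums[mid]=3<5: swap nums[0],nums[0]; lo=1,mid=1 → 3 5 3 7 3 5 7 5
nums[mid]=5=5: mid=2
nums[mid]=3<5: swap nums[1],nums[2]; lo=2,mid=3 → 3 3 5 7 3 5 7 5
nums[mid]=7>5: swap nums[3],nums[7]; hi=6 → 3 3 5 5 3 5 7 7
nums[mid]=5=5: mid=4
nums[mid]=3<5: swap nums[2],nums[4]; lo=3,mid=5 → 3 3 3 5 5 5 7 7
nums[mid]=5=5: mid=6
nums[mid]=7>5: swap nums[6],nums[6]; hi=5 → 3 3 3 5 5 5 7 7
end: lo=3, hi=5; nums = 3 3 3 5 5 5 7 7

3 3 3 5 5 5 7 7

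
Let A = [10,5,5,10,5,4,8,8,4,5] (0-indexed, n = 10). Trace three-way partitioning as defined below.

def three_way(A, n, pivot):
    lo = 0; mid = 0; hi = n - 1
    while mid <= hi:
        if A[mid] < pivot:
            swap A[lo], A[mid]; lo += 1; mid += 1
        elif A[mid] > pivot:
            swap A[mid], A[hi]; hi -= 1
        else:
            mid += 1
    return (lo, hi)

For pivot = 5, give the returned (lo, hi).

(2, 5)

pivot = 5; lo=0, mid=0, hi=9
A[mid]=10>5: swap A[0],A[9]; hi=8 → [5,5,5,10,5,4,8,8,4,10]
A[mid]=5=5: mid=1
A[mid]=5=5: mid=2
A[mid]=5=5: mid=3
A[mid]=10>5: swap A[3],A[8]; hi=7 → [5,5,5,4,5,4,8,8,10,10]
A[mid]=4<5: swap A[0],A[3]; lo=1,mid=4 → [4,5,5,5,5,4,8,8,10,10]
A[mid]=5=5: mid=5
A[mid]=4<5: swap A[1],A[5]; lo=2,mid=6 → [4,4,5,5,5,5,8,8,10,10]
A[mid]=8>5: swap A[6],A[7]; hi=6 → [4,4,5,5,5,5,8,8,10,10]
A[mid]=8>5: swap A[6],A[6]; hi=5 → [4,4,5,5,5,5,8,8,10,10]
end: lo=2, hi=5; A = [4,4,5,5,5,5,8,8,10,10]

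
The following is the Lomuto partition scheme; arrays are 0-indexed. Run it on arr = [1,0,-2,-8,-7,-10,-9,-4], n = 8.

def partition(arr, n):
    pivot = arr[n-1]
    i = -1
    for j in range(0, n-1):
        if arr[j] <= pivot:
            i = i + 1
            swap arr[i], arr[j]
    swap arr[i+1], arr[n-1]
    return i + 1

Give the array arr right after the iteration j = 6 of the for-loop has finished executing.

[-8,-7,-10,-9,0,-2,1,-4]

pivot=-4, i=-1
j=0: 1>-4, skip
j=1: 0>-4, skip
j=2: -2>-4, skip
j=3: -8≤-4, i=0, swap(0,3) ⇒ [-8,0,-2,1,-7,-10,-9,-4]
j=4: -7≤-4, i=1, swap(1,4) ⇒ [-8,-7,-2,1,0,-10,-9,-4]
j=5: -10≤-4, i=2, swap(2,5) ⇒ [-8,-7,-10,1,0,-2,-9,-4]
j=6: -9≤-4, i=3, swap(3,6) ⇒ [-8,-7,-10,-9,0,-2,1,-4]
(after j=6) arr = [-8,-7,-10,-9,0,-2,1,-4]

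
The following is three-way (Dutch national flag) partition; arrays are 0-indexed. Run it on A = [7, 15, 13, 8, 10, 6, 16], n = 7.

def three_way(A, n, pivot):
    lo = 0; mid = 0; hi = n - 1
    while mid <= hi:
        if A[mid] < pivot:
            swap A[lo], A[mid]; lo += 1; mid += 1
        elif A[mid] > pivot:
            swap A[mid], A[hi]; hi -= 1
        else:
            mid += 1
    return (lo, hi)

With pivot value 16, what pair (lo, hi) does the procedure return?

(6, 6)

pivot = 16; lo=0, mid=0, hi=6
A[mid]=7<16: swap A[0],A[0]; lo=1,mid=1 → [7, 15, 13, 8, 10, 6, 16]
A[mid]=15<16: swap A[1],A[1]; lo=2,mid=2 → [7, 15, 13, 8, 10, 6, 16]
A[mid]=13<16: swap A[2],A[2]; lo=3,mid=3 → [7, 15, 13, 8, 10, 6, 16]
A[mid]=8<16: swap A[3],A[3]; lo=4,mid=4 → [7, 15, 13, 8, 10, 6, 16]
A[mid]=10<16: swap A[4],A[4]; lo=5,mid=5 → [7, 15, 13, 8, 10, 6, 16]
A[mid]=6<16: swap A[5],A[5]; lo=6,mid=6 → [7, 15, 13, 8, 10, 6, 16]
A[mid]=16=16: mid=7
end: lo=6, hi=6; A = [7, 15, 13, 8, 10, 6, 16]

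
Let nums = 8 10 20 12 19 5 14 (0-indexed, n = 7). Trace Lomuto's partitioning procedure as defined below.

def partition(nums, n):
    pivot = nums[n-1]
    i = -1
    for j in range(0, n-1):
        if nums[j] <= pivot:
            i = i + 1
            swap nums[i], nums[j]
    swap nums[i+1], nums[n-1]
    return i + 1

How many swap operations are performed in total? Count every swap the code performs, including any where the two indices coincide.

5

pivot = nums[6] = 14; i = -1
j=0: nums[0]=8 ≤ 14 → i=0, swap nums[0],nums[0] (no change) → 8 10 20 12 19 5 14
j=1: nums[1]=10 ≤ 14 → i=1, swap nums[1],nums[1] (no change) → 8 10 20 12 19 5 14
j=2: nums[2]=20 > 14 → no swap
j=3: nums[3]=12 ≤ 14 → i=2, swap nums[2],nums[3] → 8 10 12 20 19 5 14
j=4: nums[4]=19 > 14 → no swap
j=5: nums[5]=5 ≤ 14 → i=3, swap nums[3],nums[5] → 8 10 12 5 19 20 14
final swap nums[4],nums[6] → 8 10 12 5 14 20 19; return 4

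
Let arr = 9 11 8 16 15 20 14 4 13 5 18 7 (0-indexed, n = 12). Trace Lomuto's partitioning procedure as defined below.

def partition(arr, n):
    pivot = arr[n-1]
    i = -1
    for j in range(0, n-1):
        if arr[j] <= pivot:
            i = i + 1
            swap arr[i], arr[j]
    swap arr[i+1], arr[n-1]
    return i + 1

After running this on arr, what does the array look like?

pivot=7, i=-1
j=0: 9>7, skip
j=1: 11>7, skip
j=2: 8>7, skip
j=3: 16>7, skip
j=4: 15>7, skip
j=5: 20>7, skip
j=6: 14>7, skip
j=7: 4≤7, i=0, swap(0,7) ⇒ 4 11 8 16 15 20 14 9 13 5 18 7
j=8: 13>7, skip
j=9: 5≤7, i=1, swap(1,9) ⇒ 4 5 8 16 15 20 14 9 13 11 18 7
j=10: 18>7, skip
swap(2,11) ⇒ 4 5 7 16 15 20 14 9 13 11 18 8; return 2

4 5 7 16 15 20 14 9 13 11 18 8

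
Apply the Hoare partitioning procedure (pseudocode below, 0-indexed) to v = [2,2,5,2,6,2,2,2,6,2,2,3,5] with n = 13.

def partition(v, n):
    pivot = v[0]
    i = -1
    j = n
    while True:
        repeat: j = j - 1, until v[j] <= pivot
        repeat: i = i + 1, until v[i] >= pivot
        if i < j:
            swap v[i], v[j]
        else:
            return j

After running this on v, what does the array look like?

pivot = v[0] = 2; i = -1, j = 13
j→10 (v[10]=2≤2), i→0 (v[0]=2≥2); i<j, swap → [2,2,5,2,6,2,2,2,6,2,2,3,5]
j→9 (v[9]=2≤2), i→1 (v[1]=2≥2); i<j, swap → [2,2,5,2,6,2,2,2,6,2,2,3,5]
j→7 (v[7]=2≤2), i→2 (v[2]=5≥2); i<j, swap → [2,2,2,2,6,2,2,5,6,2,2,3,5]
j→6 (v[6]=2≤2), i→3 (v[3]=2≥2); i<j, swap → [2,2,2,2,6,2,2,5,6,2,2,3,5]
j→5 (v[5]=2≤2), i→4 (v[4]=6≥2); i<j, swap → [2,2,2,2,2,6,2,5,6,2,2,3,5]
j→4, i→5; i≥j, return j=4. v = [2,2,2,2,2,6,2,5,6,2,2,3,5]

[2,2,2,2,2,6,2,5,6,2,2,3,5]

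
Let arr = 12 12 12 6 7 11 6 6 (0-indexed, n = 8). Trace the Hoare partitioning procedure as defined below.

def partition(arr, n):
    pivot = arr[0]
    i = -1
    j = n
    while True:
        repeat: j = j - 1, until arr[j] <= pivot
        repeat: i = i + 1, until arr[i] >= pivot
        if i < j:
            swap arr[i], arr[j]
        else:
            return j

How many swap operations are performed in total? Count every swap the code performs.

pivot = arr[0] = 12; i = -1, j = 8
j→7 (arr[7]=6≤12), i→0 (arr[0]=12≥12); i<j, swap → 6 12 12 6 7 11 6 12
j→6 (arr[6]=6≤12), i→1 (arr[1]=12≥12); i<j, swap → 6 6 12 6 7 11 12 12
j→5 (arr[5]=11≤12), i→2 (arr[2]=12≥12); i<j, swap → 6 6 11 6 7 12 12 12
j→4, i→5; i≥j, return j=4. arr = 6 6 11 6 7 12 12 12

3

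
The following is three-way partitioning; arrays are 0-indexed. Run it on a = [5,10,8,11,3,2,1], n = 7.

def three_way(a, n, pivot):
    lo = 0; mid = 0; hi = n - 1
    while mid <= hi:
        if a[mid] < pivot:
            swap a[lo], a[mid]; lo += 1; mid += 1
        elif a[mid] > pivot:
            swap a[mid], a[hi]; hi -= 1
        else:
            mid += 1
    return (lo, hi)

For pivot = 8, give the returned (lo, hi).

lo=0 mid=0 hi=6
5<8: swap(0,0), lo=1 mid=1 ⇒ [5,10,8,11,3,2,1]
10>8: swap(1,6), hi=5 ⇒ [5,1,8,11,3,2,10]
1<8: swap(1,1), lo=2 mid=2 ⇒ [5,1,8,11,3,2,10]
8=8: mid=3
11>8: swap(3,5), hi=4 ⇒ [5,1,8,2,3,11,10]
2<8: swap(2,3), lo=3 mid=4 ⇒ [5,1,2,8,3,11,10]
3<8: swap(3,4), lo=4 mid=5 ⇒ [5,1,2,3,8,11,10]
done. lo=4 hi=4; a=[5,1,2,3,8,11,10]

(4, 4)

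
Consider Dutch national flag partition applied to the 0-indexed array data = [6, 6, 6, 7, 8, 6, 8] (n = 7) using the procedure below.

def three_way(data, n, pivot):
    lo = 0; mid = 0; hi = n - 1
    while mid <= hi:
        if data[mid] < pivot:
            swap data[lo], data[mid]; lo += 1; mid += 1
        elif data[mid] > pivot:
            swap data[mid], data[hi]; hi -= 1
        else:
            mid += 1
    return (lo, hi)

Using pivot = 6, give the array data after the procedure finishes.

[6, 6, 6, 6, 8, 8, 7]

pivot = 6; lo=0, mid=0, hi=6
data[mid]=6=6: mid=1
data[mid]=6=6: mid=2
data[mid]=6=6: mid=3
data[mid]=7>6: swap data[3],data[6]; hi=5 → [6, 6, 6, 8, 8, 6, 7]
data[mid]=8>6: swap data[3],data[5]; hi=4 → [6, 6, 6, 6, 8, 8, 7]
data[mid]=6=6: mid=4
data[mid]=8>6: swap data[4],data[4]; hi=3 → [6, 6, 6, 6, 8, 8, 7]
end: lo=0, hi=3; data = [6, 6, 6, 6, 8, 8, 7]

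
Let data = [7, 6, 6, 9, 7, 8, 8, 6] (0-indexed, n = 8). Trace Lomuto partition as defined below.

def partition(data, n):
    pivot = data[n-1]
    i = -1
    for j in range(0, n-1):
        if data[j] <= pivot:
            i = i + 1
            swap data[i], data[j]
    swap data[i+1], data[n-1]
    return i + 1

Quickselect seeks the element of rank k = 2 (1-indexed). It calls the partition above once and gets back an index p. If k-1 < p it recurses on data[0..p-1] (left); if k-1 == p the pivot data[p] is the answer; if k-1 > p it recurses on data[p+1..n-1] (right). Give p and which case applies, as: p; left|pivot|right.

pivot = data[7] = 6; i = -1
j=0: data[0]=7 > 6 → no swap
j=1: data[1]=6 ≤ 6 → i=0, swap data[0],data[1] → [6, 7, 6, 9, 7, 8, 8, 6]
j=2: data[2]=6 ≤ 6 → i=1, swap data[1],data[2] → [6, 6, 7, 9, 7, 8, 8, 6]
j=3: data[3]=9 > 6 → no swap
j=4: data[4]=7 > 6 → no swap
j=5: data[5]=8 > 6 → no swap
j=6: data[6]=8 > 6 → no swap
final swap data[2],data[7] → [6, 6, 6, 9, 7, 8, 8, 7]; return 2
p = 2; k-1 = 1 < 2 ⇒ left

2; left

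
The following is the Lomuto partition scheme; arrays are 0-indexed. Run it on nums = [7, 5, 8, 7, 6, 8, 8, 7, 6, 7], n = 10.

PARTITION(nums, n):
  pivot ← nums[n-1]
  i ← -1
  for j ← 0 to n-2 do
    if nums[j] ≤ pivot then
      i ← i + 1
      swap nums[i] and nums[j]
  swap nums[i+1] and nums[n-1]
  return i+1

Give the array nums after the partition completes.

pivot = nums[9] = 7; i = -1
j=0: nums[0]=7 ≤ 7 → i=0, swap nums[0],nums[0] (no change) → [7, 5, 8, 7, 6, 8, 8, 7, 6, 7]
j=1: nums[1]=5 ≤ 7 → i=1, swap nums[1],nums[1] (no change) → [7, 5, 8, 7, 6, 8, 8, 7, 6, 7]
j=2: nums[2]=8 > 7 → no swap
j=3: nums[3]=7 ≤ 7 → i=2, swap nums[2],nums[3] → [7, 5, 7, 8, 6, 8, 8, 7, 6, 7]
j=4: nums[4]=6 ≤ 7 → i=3, swap nums[3],nums[4] → [7, 5, 7, 6, 8, 8, 8, 7, 6, 7]
j=5: nums[5]=8 > 7 → no swap
j=6: nums[6]=8 > 7 → no swap
j=7: nums[7]=7 ≤ 7 → i=4, swap nums[4],nums[7] → [7, 5, 7, 6, 7, 8, 8, 8, 6, 7]
j=8: nums[8]=6 ≤ 7 → i=5, swap nums[5],nums[8] → [7, 5, 7, 6, 7, 6, 8, 8, 8, 7]
final swap nums[6],nums[9] → [7, 5, 7, 6, 7, 6, 7, 8, 8, 8]; return 6

[7, 5, 7, 6, 7, 6, 7, 8, 8, 8]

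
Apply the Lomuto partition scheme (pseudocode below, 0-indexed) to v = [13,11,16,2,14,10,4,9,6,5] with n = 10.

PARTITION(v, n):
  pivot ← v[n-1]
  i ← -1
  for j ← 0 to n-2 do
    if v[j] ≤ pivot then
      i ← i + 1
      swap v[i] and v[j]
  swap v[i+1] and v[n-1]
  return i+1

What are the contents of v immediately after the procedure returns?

[2,4,5,13,14,10,11,9,6,16]

pivot=5, i=-1
j=0: 13>5, skip
j=1: 11>5, skip
j=2: 16>5, skip
j=3: 2≤5, i=0, swap(0,3) ⇒ [2,11,16,13,14,10,4,9,6,5]
j=4: 14>5, skip
j=5: 10>5, skip
j=6: 4≤5, i=1, swap(1,6) ⇒ [2,4,16,13,14,10,11,9,6,5]
j=7: 9>5, skip
j=8: 6>5, skip
swap(2,9) ⇒ [2,4,5,13,14,10,11,9,6,16]; return 2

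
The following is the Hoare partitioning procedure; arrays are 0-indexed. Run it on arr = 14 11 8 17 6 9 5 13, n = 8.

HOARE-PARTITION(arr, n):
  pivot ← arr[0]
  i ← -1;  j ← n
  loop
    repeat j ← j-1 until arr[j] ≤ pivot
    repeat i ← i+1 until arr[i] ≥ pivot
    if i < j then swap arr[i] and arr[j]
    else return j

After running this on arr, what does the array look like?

13 11 8 5 6 9 17 14

pivot=14
j stops at 7 (13), i stops at 0 (14); swap ⇒ 13 11 8 17 6 9 5 14
j stops at 6 (5), i stops at 3 (17); swap ⇒ 13 11 8 5 6 9 17 14
j stops at 5, i stops at 6; i≥j ⇒ return 5. arr=13 11 8 5 6 9 17 14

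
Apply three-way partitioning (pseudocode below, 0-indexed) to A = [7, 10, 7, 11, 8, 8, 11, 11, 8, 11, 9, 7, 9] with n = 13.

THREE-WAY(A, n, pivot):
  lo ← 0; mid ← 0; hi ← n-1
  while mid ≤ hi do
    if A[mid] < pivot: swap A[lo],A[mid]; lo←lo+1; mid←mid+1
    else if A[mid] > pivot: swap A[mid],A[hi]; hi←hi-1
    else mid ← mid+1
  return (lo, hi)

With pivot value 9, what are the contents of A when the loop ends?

pivot = 9; lo=0, mid=0, hi=12
A[mid]=7<9: swap A[0],A[0]; lo=1,mid=1 → [7, 10, 7, 11, 8, 8, 11, 11, 8, 11, 9, 7, 9]
A[mid]=10>9: swap A[1],A[12]; hi=11 → [7, 9, 7, 11, 8, 8, 11, 11, 8, 11, 9, 7, 10]
A[mid]=9=9: mid=2
A[mid]=7<9: swap A[1],A[2]; lo=2,mid=3 → [7, 7, 9, 11, 8, 8, 11, 11, 8, 11, 9, 7, 10]
A[mid]=11>9: swap A[3],A[11]; hi=10 → [7, 7, 9, 7, 8, 8, 11, 11, 8, 11, 9, 11, 10]
A[mid]=7<9: swap A[2],A[3]; lo=3,mid=4 → [7, 7, 7, 9, 8, 8, 11, 11, 8, 11, 9, 11, 10]
A[mid]=8<9: swap A[3],A[4]; lo=4,mid=5 → [7, 7, 7, 8, 9, 8, 11, 11, 8, 11, 9, 11, 10]
A[mid]=8<9: swap A[4],A[5]; lo=5,mid=6 → [7, 7, 7, 8, 8, 9, 11, 11, 8, 11, 9, 11, 10]
A[mid]=11>9: swap A[6],A[10]; hi=9 → [7, 7, 7, 8, 8, 9, 9, 11, 8, 11, 11, 11, 10]
A[mid]=9=9: mid=7
A[mid]=11>9: swap A[7],A[9]; hi=8 → [7, 7, 7, 8, 8, 9, 9, 11, 8, 11, 11, 11, 10]
A[mid]=11>9: swap A[7],A[8]; hi=7 → [7, 7, 7, 8, 8, 9, 9, 8, 11, 11, 11, 11, 10]
A[mid]=8<9: swap A[5],A[7]; lo=6,mid=8 → [7, 7, 7, 8, 8, 8, 9, 9, 11, 11, 11, 11, 10]
end: lo=6, hi=7; A = [7, 7, 7, 8, 8, 8, 9, 9, 11, 11, 11, 11, 10]

[7, 7, 7, 8, 8, 8, 9, 9, 11, 11, 11, 11, 10]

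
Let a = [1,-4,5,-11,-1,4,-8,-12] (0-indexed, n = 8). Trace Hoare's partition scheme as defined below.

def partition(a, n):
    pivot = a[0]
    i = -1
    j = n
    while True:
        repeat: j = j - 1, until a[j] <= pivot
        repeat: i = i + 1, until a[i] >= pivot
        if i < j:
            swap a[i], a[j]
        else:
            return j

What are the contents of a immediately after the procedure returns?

[-12,-4,-8,-11,-1,4,5,1]

pivot = a[0] = 1; i = -1, j = 8
j→7 (a[7]=-12≤1), i→0 (a[0]=1≥1); i<j, swap → [-12,-4,5,-11,-1,4,-8,1]
j→6 (a[6]=-8≤1), i→2 (a[2]=5≥1); i<j, swap → [-12,-4,-8,-11,-1,4,5,1]
j→4, i→5; i≥j, return j=4. a = [-12,-4,-8,-11,-1,4,5,1]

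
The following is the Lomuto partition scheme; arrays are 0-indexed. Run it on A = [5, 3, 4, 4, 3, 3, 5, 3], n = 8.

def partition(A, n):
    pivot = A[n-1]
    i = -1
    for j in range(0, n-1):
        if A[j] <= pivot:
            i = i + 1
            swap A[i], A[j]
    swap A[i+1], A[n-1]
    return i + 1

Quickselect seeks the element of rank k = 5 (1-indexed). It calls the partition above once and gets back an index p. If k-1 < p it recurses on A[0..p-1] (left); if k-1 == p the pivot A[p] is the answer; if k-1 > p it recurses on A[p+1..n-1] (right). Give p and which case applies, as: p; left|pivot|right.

pivot=3, i=-1
j=0: 5>3, skip
j=1: 3≤3, i=0, swap(0,1) ⇒ [3, 5, 4, 4, 3, 3, 5, 3]
j=2: 4>3, skip
j=3: 4>3, skip
j=4: 3≤3, i=1, swap(1,4) ⇒ [3, 3, 4, 4, 5, 3, 5, 3]
j=5: 3≤3, i=2, swap(2,5) ⇒ [3, 3, 3, 4, 5, 4, 5, 3]
j=6: 5>3, skip
swap(3,7) ⇒ [3, 3, 3, 3, 5, 4, 5, 4]; return 3
p = 3; k-1 = 4 > 3 ⇒ right

3; right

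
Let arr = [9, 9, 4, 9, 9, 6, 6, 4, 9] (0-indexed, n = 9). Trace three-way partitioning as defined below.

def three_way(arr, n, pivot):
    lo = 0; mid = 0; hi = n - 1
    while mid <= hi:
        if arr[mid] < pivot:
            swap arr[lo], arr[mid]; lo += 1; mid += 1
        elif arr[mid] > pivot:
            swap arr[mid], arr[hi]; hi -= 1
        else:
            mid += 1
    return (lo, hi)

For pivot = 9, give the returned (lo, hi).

(4, 8)

pivot = 9; lo=0, mid=0, hi=8
arr[mid]=9=9: mid=1
arr[mid]=9=9: mid=2
arr[mid]=4<9: swap arr[0],arr[2]; lo=1,mid=3 → [4, 9, 9, 9, 9, 6, 6, 4, 9]
arr[mid]=9=9: mid=4
arr[mid]=9=9: mid=5
arr[mid]=6<9: swap arr[1],arr[5]; lo=2,mid=6 → [4, 6, 9, 9, 9, 9, 6, 4, 9]
arr[mid]=6<9: swap arr[2],arr[6]; lo=3,mid=7 → [4, 6, 6, 9, 9, 9, 9, 4, 9]
arr[mid]=4<9: swap arr[3],arr[7]; lo=4,mid=8 → [4, 6, 6, 4, 9, 9, 9, 9, 9]
arr[mid]=9=9: mid=9
end: lo=4, hi=8; arr = [4, 6, 6, 4, 9, 9, 9, 9, 9]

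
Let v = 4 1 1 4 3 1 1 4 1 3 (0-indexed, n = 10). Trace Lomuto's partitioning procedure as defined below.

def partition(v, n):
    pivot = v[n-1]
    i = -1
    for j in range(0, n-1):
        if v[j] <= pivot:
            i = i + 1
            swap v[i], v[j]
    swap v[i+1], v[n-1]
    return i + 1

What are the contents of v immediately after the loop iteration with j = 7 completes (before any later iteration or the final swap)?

1 1 3 1 1 4 4 4 1 3

pivot=3, i=-1
j=0: 4>3, skip
j=1: 1≤3, i=0, swap(0,1) ⇒ 1 4 1 4 3 1 1 4 1 3
j=2: 1≤3, i=1, swap(1,2) ⇒ 1 1 4 4 3 1 1 4 1 3
j=3: 4>3, skip
j=4: 3≤3, i=2, swap(2,4) ⇒ 1 1 3 4 4 1 1 4 1 3
j=5: 1≤3, i=3, swap(3,5) ⇒ 1 1 3 1 4 4 1 4 1 3
j=6: 1≤3, i=4, swap(4,6) ⇒ 1 1 3 1 1 4 4 4 1 3
j=7: 4>3, skip
(after j=7) v = 1 1 3 1 1 4 4 4 1 3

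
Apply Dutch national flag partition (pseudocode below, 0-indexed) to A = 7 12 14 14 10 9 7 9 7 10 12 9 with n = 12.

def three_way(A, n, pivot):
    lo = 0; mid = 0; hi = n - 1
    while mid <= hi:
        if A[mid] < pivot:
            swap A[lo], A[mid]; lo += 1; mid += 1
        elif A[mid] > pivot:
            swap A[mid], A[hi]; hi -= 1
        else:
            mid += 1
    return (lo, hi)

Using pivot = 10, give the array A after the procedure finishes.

7 9 7 9 7 9 10 10 14 12 14 12

lo=0 mid=0 hi=11
7<10: swap(0,0), lo=1 mid=1 ⇒ 7 12 14 14 10 9 7 9 7 10 12 9
12>10: swap(1,11), hi=10 ⇒ 7 9 14 14 10 9 7 9 7 10 12 12
9<10: swap(1,1), lo=2 mid=2 ⇒ 7 9 14 14 10 9 7 9 7 10 12 12
14>10: swap(2,10), hi=9 ⇒ 7 9 12 14 10 9 7 9 7 10 14 12
12>10: swap(2,9), hi=8 ⇒ 7 9 10 14 10 9 7 9 7 12 14 12
10=10: mid=3
14>10: swap(3,8), hi=7 ⇒ 7 9 10 7 10 9 7 9 14 12 14 12
7<10: swap(2,3), lo=3 mid=4 ⇒ 7 9 7 10 10 9 7 9 14 12 14 12
10=10: mid=5
9<10: swap(3,5), lo=4 mid=6 ⇒ 7 9 7 9 10 10 7 9 14 12 14 12
7<10: swap(4,6), lo=5 mid=7 ⇒ 7 9 7 9 7 10 10 9 14 12 14 12
9<10: swap(5,7), lo=6 mid=8 ⇒ 7 9 7 9 7 9 10 10 14 12 14 12
done. lo=6 hi=7; A=7 9 7 9 7 9 10 10 14 12 14 12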